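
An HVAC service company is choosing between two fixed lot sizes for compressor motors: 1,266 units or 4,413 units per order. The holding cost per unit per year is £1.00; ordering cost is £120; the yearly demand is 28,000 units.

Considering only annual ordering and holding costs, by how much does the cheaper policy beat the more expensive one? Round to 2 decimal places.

TC(Q) = (D/Q)S + (Q/2)H
TC(1,266) = (28,000/1,266)×120 + (1,266/2)×1 = £3,287.03
TC(4,413) = (28,000/4,413)×120 + (4,413/2)×1 = £2,967.89
Cheaper: Q = 4,413.  Difference = £319.14

£319.14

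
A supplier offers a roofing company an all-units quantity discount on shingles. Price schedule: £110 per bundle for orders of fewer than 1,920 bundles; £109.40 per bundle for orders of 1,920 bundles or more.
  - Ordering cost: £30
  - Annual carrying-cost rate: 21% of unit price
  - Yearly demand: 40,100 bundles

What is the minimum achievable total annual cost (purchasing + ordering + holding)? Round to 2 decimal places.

H₁ = 21%×£110 = £23.1000;  H₂ = 21%×£109.40 = £22.9740
EOQ₁ = √(2×40,100×30/23.1000) = 322.73  (< 1,920, feasible at tier 1)
EOQ₂ = √(2×40,100×30/22.9740) = 323.62  (< 1,920 → use Q = 1,920 at tier-2 price)
TC(tier 1 (EOQ₁), Q≈322.7) = £4,418,455.11
TC(tier 2, Q≈1,920.0) = £4,409,621.60
Minimum at tier 2: £4,409,621.60

£4,409,621.60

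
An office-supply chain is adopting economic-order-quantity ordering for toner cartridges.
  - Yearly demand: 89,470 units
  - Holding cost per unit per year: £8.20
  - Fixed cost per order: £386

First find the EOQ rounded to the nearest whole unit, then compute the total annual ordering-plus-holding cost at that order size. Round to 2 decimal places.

EOQ = √(2DS/H) = √(2 × 89,470 × 386 / 8.2)
    = √(8,423,273.17) ≈ 2,902.29 → Q = 2,902 units
Annual ordering cost = (D/Q)·S = (89,470/2,902) × 386 = £11,900.56
Annual holding cost  = (Q/2)·H = (2,902/2) × 8.2 = £11,898.20
Total = £11,900.56 + £11,898.20 = £23,798.76

£23,798.76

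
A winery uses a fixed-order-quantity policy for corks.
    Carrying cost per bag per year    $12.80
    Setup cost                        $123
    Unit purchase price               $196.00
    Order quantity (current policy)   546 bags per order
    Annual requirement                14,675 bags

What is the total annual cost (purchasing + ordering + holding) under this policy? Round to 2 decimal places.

Orders/yr = 14,675/546 = 26.877; ordering cost = 26.877 × $123 = $3,305.91
Average inventory = 546/2 = 273; holding cost = 273 × $12.8 = $3,494.40
Purchase cost = D·C = 14,675 × 196 = $2,876,300.00
Total = $3,305.91 + $3,494.40 + $2,876,300.00 = $2,883,100.31

$2,883,100.31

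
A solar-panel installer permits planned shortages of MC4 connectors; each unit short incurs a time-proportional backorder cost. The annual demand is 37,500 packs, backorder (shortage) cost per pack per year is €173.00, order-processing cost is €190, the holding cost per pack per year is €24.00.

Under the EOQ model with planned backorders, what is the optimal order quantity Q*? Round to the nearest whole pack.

822 packs

Basic EOQ = √(2·37,500·190/24) = 770.552
Backorder adjustment √((H+b)/b) = √((24+173)/173) = 1.0671
Q* = 770.552 × 1.0671 ≈ 822.27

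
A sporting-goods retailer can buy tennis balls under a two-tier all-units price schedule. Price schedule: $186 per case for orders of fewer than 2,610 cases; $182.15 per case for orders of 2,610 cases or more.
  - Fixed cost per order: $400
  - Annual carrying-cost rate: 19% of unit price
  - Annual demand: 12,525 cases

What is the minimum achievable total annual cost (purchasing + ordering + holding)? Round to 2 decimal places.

$2,328,512.38

H₁ = 19%×$186 = $35.3400;  H₂ = 19%×$182.15 = $34.6085
EOQ₁ = √(2×12,525×400/35.3400) = 532.48  (< 2,610, feasible at tier 1)
EOQ₂ = √(2×12,525×400/34.6085) = 538.07  (< 2,610 → use Q = 2,610 at tier-2 price)
TC(tier 1 (EOQ₁), Q≈532.5) = $2,348,467.73
TC(tier 2, Q≈2,610.0) = $2,328,512.38
Minimum at tier 2: $2,328,512.38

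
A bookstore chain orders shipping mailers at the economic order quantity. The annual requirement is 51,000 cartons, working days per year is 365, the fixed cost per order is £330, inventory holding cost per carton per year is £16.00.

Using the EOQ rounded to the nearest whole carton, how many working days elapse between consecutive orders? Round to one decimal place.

Optimal lot size Q* = (2 × 51,000 × £330 / £16)^½ ≈ 1,450.43 → Q = 1,450 cartons
Days between orders = 365 / (D/Q) = 365 / 35.172 ≈ 10.377

10.4 days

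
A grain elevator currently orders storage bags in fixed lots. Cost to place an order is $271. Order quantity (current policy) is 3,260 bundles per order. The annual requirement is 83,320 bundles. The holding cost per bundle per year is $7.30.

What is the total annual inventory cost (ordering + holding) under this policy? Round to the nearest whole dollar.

$18,825

Annual ordering cost = (D/Q)·S = (83,320/3,260) × 271 = $6,926.29
Annual holding cost  = (Q/2)·H = (3,260/2) × 7.3 = $11,899.00
Total = $6,926.29 + $11,899.00 = $18,825.29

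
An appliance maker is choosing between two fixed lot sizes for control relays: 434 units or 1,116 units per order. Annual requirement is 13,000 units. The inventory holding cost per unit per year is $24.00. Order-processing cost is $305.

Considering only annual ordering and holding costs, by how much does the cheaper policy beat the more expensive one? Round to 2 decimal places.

$2,600.92

TC(Q) = (D/Q)S + (Q/2)H
TC(434) = (13,000/434)×305 + (434/2)×24 = $14,343.94
TC(1,116) = (13,000/1,116)×305 + (1,116/2)×24 = $16,944.87
|ΔTC| = |$14,343.94 − $16,944.87| = $2,600.92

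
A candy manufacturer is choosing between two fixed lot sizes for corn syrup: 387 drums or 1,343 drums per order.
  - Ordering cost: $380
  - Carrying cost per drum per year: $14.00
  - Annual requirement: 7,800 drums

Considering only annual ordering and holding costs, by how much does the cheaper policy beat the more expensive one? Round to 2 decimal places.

$1,240.08

Annual cost at Q: ordering D·S/Q plus holding Q·H/2.
TC(387) = (7,800/387)×380 + (387/2)×14 = $10,367.91
TC(1,343) = (7,800/1,343)×380 + (1,343/2)×14 = $11,608.00
Cheaper: Q = 387.  Difference = $1,240.08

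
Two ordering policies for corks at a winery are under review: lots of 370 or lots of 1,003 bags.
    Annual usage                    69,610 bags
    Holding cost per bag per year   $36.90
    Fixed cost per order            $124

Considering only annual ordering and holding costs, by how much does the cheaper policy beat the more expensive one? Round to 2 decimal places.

$3,044.08

TC(Q) = (D/Q)S + (Q/2)H
TC(370) = (69,610/370)×124 + (370/2)×36.9 = $30,155.26
TC(1,003) = (69,610/1,003)×124 + (1,003/2)×36.9 = $27,111.17
Lots of 1,003 are cheaper by $3,044.08.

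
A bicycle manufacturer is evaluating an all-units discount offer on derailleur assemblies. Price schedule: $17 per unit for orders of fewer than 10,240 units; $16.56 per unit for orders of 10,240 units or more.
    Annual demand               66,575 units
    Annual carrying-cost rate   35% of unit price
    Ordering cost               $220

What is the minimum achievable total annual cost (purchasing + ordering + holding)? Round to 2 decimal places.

H₁ = 35%×$17 = $5.9500;  H₂ = 35%×$16.56 = $5.7960
EOQ₁ = √(2×66,575×220/5.9500) = 2,218.83  (< 10,240, feasible at tier 1)
EOQ₂ = √(2×66,575×220/5.7960) = 2,248.11  (< 10,240 → use Q = 10,240 at tier-2 price)
TC(tier 1 (EOQ₁), Q≈2,218.8) = $1,144,977.02
TC(tier 2, Q≈10,240.0) = $1,133,587.84
Minimum at tier 2: $1,133,587.84

$1,133,587.84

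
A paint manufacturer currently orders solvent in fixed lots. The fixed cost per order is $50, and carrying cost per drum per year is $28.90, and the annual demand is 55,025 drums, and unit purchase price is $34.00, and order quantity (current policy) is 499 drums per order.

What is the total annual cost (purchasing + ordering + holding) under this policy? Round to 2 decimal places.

$1,883,574.08

Annual ordering cost = (D/Q)·S = (55,025/499) × 50 = $5,513.53
Annual holding cost  = (Q/2)·H = (499/2) × 28.9 = $7,210.55
Purchase cost = D·C = 55,025 × 34 = $1,870,850.00
Total = $5,513.53 + $7,210.55 + $1,870,850.00 = $1,883,574.08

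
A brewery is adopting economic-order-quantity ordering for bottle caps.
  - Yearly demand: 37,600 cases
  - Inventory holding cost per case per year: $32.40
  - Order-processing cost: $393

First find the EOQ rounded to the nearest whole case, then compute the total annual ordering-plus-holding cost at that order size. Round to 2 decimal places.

EOQ = √(2DS/H) = √(2 × 37,600 × 393 / 32.4)
    = √(912,148.15) ≈ 955.06 → Q = 955 cases
Annual ordering cost = (D/Q)·S = (37,600/955) × 393 = $15,473.09
Annual holding cost  = (Q/2)·H = (955/2) × 32.4 = $15,471.00
Total = $15,473.09 + $15,471.00 = $30,944.09

$30,944.09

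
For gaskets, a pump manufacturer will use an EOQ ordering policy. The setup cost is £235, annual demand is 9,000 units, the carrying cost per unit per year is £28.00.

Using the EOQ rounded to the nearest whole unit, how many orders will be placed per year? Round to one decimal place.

Optimal lot size Q* = (2 × 9,000 × £235 / £28)^½ ≈ 388.68 → Q = 389
N = D/Q = 9,000/389 ≈ 23.136 orders/yr

23.1 orders per year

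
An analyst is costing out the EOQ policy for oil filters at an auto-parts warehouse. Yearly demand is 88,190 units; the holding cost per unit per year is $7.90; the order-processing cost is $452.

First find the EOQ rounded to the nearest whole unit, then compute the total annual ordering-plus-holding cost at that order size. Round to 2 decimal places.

2DS/H = 2·88,190·452/7.9 = 10,091,615.19
EOQ = √10,091,615.19 ≈ 3,176.73 → Q = 3,177 units
Orders/yr = 88,190/3,177 = 27.759; ordering cost = 27.759 × $452 = $12,547.02
Average inventory = 3,177/2 = 1588.5; holding cost = 1588.5 × $7.9 = $12,549.15
Total = $12,547.02 + $12,549.15 = $25,096.17

$25,096.17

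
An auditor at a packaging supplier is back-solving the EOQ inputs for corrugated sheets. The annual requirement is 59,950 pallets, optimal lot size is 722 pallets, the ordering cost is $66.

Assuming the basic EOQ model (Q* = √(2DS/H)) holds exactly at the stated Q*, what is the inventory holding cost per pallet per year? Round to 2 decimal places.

Since Q* = (2DS/H)^½, squaring gives Q*²·H = 2DS.
H = 2DS / Q² = 2 × 59,950 × 66 / 722² = 15.1806

$15.18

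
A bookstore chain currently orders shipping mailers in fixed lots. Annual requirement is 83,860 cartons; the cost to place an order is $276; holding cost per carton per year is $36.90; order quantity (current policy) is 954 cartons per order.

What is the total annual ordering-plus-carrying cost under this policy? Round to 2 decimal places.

$41,862.68

Ordering: D/Q × S = 83,860/954 × $276 = $24,261.38
Holding:  Q/2 × H = 954/2 × $36.9 = $17,601.30
Total = $24,261.38 + $17,601.30 = $41,862.68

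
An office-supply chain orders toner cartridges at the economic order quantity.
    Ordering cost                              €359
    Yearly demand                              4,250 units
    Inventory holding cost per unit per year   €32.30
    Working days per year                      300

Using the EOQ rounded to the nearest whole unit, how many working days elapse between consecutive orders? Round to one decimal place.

21.7 days

EOQ = √(2DS/H) = √(2 × 4,250 × 359 / 32.3)
    = √(94,473.68) ≈ 307.37 → Q = 307 units
Cycle time = (working days × Q)/D = (300 × 307) / 4,250 = 21.671 days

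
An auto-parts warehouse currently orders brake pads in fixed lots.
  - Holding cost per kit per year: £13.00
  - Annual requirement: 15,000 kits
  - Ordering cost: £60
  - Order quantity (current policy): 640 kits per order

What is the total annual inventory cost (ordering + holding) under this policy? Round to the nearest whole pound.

Orders/yr = 15,000/640 = 23.438; ordering cost = 23.438 × £60 = £1,406.25
Average inventory = 640/2 = 320; holding cost = 320 × £13 = £4,160.00
Total = £1,406.25 + £4,160.00 = £5,566.25

£5,566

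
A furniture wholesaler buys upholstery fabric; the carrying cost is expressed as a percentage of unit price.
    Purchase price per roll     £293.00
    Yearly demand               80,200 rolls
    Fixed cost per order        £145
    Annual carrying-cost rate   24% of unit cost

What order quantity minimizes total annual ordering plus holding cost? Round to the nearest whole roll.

Carrying cost H = £293 × 24% = £70.3200/roll/yr
2DS/H = 2·80,200·145/70.32 = 330,745.16
EOQ = √330,745.16 ≈ 575.10

575 rolls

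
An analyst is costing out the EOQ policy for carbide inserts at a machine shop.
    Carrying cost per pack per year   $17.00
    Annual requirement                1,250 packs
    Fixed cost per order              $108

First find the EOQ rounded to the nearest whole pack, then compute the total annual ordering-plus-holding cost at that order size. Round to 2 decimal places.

Q* = √(2·D·S / H) = √(2·1,250·108 / 17) = √15,882.4 ≈ 126.03 → Q = 126 packs
Orders/yr = 1,250/126 = 9.921; ordering cost = 9.921 × $108 = $1,071.43
Average inventory = 126/2 = 63; holding cost = 63 × $17 = $1,071.00
Total = $1,071.43 + $1,071.00 = $2,142.43

$2,142.43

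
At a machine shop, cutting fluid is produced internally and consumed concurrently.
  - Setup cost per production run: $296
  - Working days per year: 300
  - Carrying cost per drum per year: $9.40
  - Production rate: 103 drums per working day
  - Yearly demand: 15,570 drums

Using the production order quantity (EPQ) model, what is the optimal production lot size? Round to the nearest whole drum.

d = 15,570/300 = 51.9000 drums/day;  effective holding cost H(1 − d/p) = 9.4·(1 − 51.9000/103) = 4.66350
Q* = √(2DS / H_eff) = √(2·15,570·296 / 4.66350) ≈ 1,405.88

1,406 drums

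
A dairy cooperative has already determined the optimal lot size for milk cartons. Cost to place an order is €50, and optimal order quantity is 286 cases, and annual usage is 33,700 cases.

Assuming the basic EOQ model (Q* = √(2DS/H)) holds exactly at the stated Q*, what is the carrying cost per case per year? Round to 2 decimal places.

EOQ relation: Q² = 2DS/H, so rearrange for the unknown.
H = 2DS / Q² = 2 × 33,700 × 50 / 286² = 41.2001

€41.20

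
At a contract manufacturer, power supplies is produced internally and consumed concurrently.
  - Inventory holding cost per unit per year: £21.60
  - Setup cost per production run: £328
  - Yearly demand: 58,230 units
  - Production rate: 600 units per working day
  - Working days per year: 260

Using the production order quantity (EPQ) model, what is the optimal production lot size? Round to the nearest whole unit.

d = 58,230/260 = 223.9615 units/day;  effective holding cost H(1 − d/p) = 21.6·(1 − 223.9615/600) = 13.53738
Q* = √(2DS / H_eff) = √(2·58,230·328 / 13.53738) ≈ 1,679.80

1,680 units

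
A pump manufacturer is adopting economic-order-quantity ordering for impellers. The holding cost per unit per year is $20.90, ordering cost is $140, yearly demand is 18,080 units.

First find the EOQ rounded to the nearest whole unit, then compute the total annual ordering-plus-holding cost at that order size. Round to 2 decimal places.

$10,286.12

Q* = √(2·D·S / H) = √(2·18,080·140 / 20.9) = √242,220.1 ≈ 492.16 → Q = 492 units
Orders/yr = 18,080/492 = 36.748; ordering cost = 36.748 × $140 = $5,144.72
Average inventory = 492/2 = 246; holding cost = 246 × $20.9 = $5,141.40
Total = $5,144.72 + $5,141.40 = $10,286.12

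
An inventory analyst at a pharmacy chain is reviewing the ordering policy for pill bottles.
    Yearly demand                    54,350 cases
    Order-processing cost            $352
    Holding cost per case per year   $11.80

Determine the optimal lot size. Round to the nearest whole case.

2DS/H = 2·54,350·352/11.8 = 3,242,576.27
EOQ = √3,242,576.27 ≈ 1,800.72

1,801 cases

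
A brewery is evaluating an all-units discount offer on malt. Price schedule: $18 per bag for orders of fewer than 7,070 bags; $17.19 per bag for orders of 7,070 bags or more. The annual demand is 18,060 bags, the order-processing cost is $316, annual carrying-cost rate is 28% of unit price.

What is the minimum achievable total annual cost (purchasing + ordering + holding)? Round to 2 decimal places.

H₁ = 28%×$18 = $5.0400;  H₂ = 28%×$17.19 = $4.8132
EOQ₁ = √(2×18,060×316/5.0400) = 1,504.88  (< 7,070, feasible at tier 1)
EOQ₂ = √(2×18,060×316/4.8132) = 1,539.93  (< 7,070 → use Q = 7,070 at tier-2 price)
TC(tier 1 (EOQ₁), Q≈1,504.9) = $332,664.60
TC(tier 2, Q≈7,070.0) = $328,273.27
Minimum at tier 2: $328,273.27

$328,273.27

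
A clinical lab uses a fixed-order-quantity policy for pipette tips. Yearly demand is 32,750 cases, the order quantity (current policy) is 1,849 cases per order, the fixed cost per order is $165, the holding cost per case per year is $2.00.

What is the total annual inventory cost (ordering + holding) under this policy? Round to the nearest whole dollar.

$4,772

Annual ordering cost = (D/Q)·S = (32,750/1,849) × 165 = $2,922.53
Annual holding cost  = (Q/2)·H = (1,849/2) × 2 = $1,849.00
Total = $2,922.53 + $1,849.00 = $4,771.53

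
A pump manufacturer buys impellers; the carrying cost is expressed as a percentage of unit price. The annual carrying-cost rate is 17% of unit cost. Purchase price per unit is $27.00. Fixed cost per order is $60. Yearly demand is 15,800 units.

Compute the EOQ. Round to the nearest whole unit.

643 units

Carrying cost H = $27 × 17% = $4.5900/unit/yr
Optimal lot size Q* = (2 × 15,800 × $60 / $4.59)^½ ≈ 642.71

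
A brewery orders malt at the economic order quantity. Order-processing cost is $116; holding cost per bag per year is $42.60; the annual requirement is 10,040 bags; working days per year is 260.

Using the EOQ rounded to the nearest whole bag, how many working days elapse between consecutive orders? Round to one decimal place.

6.1 days

EOQ = √(2DS/H) = √(2 × 10,040 × 116 / 42.6)
    = √(54,677.93) ≈ 233.83 → Q = 234 bags
Cycle time = (working days × Q)/D = (260 × 234) / 10,040 = 6.060 days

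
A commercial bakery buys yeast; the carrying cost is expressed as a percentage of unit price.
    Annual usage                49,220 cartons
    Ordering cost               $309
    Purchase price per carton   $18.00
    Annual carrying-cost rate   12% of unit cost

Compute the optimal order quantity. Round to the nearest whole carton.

Holding cost per carton per year: H = 12% × $18 = $2.1600
2DS/H = 2·49,220·309/2.16 = 14,082,388.89
EOQ = √14,082,388.89 ≈ 3,752.65

3,753 cartons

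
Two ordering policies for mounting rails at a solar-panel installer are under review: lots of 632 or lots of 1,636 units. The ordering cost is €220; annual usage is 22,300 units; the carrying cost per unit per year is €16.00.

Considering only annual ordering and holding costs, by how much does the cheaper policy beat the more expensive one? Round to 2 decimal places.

TC(Q) = (D/Q)S + (Q/2)H
TC(632) = (22,300/632)×220 + (632/2)×16 = €12,818.66
TC(1,636) = (22,300/1,636)×220 + (1,636/2)×16 = €16,086.78
Lots of 632 are cheaper by €3,268.12.

€3,268.12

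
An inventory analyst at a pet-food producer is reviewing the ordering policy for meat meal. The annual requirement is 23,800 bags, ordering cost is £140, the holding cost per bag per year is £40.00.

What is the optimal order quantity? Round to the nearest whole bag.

408 bags

EOQ = √(2DS/H) = √(2 × 23,800 × 140 / 40)
    = √(166,600.00) ≈ 408.17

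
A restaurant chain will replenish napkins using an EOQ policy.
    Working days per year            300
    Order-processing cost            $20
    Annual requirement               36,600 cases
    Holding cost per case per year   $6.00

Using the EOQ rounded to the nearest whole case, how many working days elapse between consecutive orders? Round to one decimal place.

Optimal lot size Q* = (2 × 36,600 × $20 / $6)^½ ≈ 493.96 → Q = 494 cases
T = Q/D × 300 days = 494/36,600 × 300 = 4.049 days

4.0 days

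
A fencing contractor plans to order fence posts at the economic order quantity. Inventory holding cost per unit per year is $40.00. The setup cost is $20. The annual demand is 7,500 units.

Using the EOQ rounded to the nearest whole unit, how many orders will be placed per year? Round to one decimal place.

2DS/H = 2·7,500·20/40 = 7,500.00
EOQ = √7,500.00 ≈ 86.60 → Q = 87
N = D/Q = 7,500/87 ≈ 86.207 orders/yr

86.2 orders per year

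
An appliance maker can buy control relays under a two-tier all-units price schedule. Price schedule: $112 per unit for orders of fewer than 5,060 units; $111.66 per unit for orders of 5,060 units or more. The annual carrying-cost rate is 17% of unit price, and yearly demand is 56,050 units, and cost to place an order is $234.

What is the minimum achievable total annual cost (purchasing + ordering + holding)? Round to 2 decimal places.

$6,299,948.29

H₁ = 17%×$112 = $19.0400;  H₂ = 17%×$111.66 = $18.9822
EOQ₁ = √(2×56,050×234/19.0400) = 1,173.75  (< 5,060, feasible at tier 1)
EOQ₂ = √(2×56,050×234/18.9822) = 1,175.54  (< 5,060 → use Q = 5,060 at tier-2 price)
TC(tier 1 (EOQ₁), Q≈1,173.8) = $6,299,948.29
TC(tier 2, Q≈5,060.0) = $6,309,160.00
Minimum at tier 1 (EOQ₁): $6,299,948.29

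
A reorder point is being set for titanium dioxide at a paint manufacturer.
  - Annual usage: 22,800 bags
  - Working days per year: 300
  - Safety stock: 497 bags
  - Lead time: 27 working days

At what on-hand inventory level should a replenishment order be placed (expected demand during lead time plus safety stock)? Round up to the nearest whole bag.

2,549 bags

Daily demand d = 22,800 / 300 = 76.000 bags/day
Demand during lead time = 76.000 × 27 = 2,052.00
Reorder point = 2,052.00 + 497 = 2,549.00 → round up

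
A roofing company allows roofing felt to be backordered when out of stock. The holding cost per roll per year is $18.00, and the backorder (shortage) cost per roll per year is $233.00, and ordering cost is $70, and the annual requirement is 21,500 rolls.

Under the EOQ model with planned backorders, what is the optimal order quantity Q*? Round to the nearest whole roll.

424 rolls

Basic EOQ = √(2·21,500·70/18) = 408.928
Backorder adjustment √((H+b)/b) = √((18+233)/233) = 1.0379
Q* = 408.928 × 1.0379 ≈ 424.43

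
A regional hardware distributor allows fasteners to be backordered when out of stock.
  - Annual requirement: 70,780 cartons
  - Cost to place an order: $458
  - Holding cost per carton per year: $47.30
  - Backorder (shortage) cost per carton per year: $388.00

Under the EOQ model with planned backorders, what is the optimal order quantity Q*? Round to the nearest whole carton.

1,240 cartons

Basic EOQ = √(2·70,780·458/47.3) = 1,170.772
Backorder adjustment √((H+b)/b) = √((47.3+388)/388) = 1.0592
Q* = 1,170.772 × 1.0592 ≈ 1,240.08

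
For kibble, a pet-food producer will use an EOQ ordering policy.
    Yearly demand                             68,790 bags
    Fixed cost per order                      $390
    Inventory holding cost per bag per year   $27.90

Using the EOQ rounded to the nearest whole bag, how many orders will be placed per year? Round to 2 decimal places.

49.60 orders per year

Optimal lot size Q* = (2 × 68,790 × $390 / $27.9)^½ ≈ 1,386.78 → Q = 1,387
Orders per year = D/Q = 68,790 / 1,387 = 49.596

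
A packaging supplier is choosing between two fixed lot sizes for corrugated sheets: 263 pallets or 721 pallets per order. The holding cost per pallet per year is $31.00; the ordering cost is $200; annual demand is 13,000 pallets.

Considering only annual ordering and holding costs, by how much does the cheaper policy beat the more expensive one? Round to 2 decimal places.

Annual cost at Q: ordering D·S/Q plus holding Q·H/2.
TC(263) = (13,000/263)×200 + (263/2)×31 = $13,962.43
TC(721) = (13,000/721)×200 + (721/2)×31 = $14,781.60
|ΔTC| = |$13,962.43 − $14,781.60| = $819.17

$819.17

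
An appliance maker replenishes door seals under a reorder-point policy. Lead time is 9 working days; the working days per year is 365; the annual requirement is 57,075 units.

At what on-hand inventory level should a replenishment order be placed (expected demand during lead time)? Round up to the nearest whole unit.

1,408 units

Daily demand d = 57,075 / 365 = 156.370 units/day
Demand during lead time = 156.370 × 9 = 1,407.33
Reorder point = 1,407.33 → round up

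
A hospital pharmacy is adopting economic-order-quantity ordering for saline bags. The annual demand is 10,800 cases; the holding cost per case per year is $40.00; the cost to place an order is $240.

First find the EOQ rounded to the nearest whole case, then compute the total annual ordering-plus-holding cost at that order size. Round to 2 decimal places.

$14,400.00

Q* = √(2·D·S / H) = √(2·10,800·240 / 40) = √129,600.0 ≈ 360.00 → Q = 360 cases
Annual ordering cost = (D/Q)·S = (10,800/360) × 240 = $7,200.00
Annual holding cost  = (Q/2)·H = (360/2) × 40 = $7,200.00
Total = $7,200.00 + $7,200.00 = $14,400.00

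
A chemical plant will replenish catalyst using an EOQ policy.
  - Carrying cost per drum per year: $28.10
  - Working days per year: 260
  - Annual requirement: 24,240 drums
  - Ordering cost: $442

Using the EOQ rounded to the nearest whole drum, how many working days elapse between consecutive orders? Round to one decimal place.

9.4 days

Optimal lot size Q* = (2 × 24,240 × $442 / $28.1)^½ ≈ 873.25 → Q = 873 drums
T = Q/D × 260 days = 873/24,240 × 260 = 9.364 days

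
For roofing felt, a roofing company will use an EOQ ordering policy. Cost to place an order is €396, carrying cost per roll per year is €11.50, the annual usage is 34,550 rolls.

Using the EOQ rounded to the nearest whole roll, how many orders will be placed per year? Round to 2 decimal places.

22.39 orders per year

EOQ = √(2DS/H) = √(2 × 34,550 × 396 / 11.5)
    = √(2,379,443.48) ≈ 1,542.54 → Q = 1,543
N = D/Q = 34,550/1,543 ≈ 22.391 orders/yr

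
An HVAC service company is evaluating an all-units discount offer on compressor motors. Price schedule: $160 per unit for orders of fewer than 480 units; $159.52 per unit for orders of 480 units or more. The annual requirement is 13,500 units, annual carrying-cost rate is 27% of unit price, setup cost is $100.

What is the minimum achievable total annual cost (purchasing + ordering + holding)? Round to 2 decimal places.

$2,166,669.40

H₁ = 27%×$160 = $43.2000;  H₂ = 27%×$159.52 = $43.0704
EOQ₁ = √(2×13,500×100/43.2000) = 250.00  (< 480, feasible at tier 1)
EOQ₂ = √(2×13,500×100/43.0704) = 250.38  (< 480 → use Q = 480 at tier-2 price)
TC(tier 1 (EOQ₁), Q≈250.0) = $2,170,800.00
TC(tier 2, Q≈480.0) = $2,166,669.40
Minimum at tier 2: $2,166,669.40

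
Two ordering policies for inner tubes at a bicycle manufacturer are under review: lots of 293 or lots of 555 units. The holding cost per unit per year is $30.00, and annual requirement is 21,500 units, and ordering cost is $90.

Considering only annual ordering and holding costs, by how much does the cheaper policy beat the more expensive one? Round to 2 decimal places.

$812.39

For each Q, cost = (D/Q)·S + (Q/2)·H.
TC(293) = (21,500/293)×90 + (293/2)×30 = $10,999.10
TC(555) = (21,500/555)×90 + (555/2)×30 = $11,811.49
|ΔTC| = |$10,999.10 − $11,811.49| = $812.39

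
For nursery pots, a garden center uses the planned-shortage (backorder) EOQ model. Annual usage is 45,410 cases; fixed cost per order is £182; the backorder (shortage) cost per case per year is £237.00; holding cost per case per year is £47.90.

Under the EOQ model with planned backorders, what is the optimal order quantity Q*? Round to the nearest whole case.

644 cases

Basic EOQ = √(2·45,410·182/47.9) = 587.433
Backorder adjustment √((H+b)/b) = √((47.9+237)/237) = 1.0964
Q* = 587.433 × 1.0964 ≈ 644.07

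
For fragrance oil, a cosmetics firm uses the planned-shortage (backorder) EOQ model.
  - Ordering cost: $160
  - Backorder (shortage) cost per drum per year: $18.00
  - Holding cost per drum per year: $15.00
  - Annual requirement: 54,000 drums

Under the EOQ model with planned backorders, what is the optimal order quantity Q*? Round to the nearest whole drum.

Basic EOQ = √(2·54,000·160/15) = 1,073.313
Backorder adjustment √((H+b)/b) = √((15+18)/18) = 1.3540
Q* = 1,073.313 × 1.3540 ≈ 1,453.27

1,453 drums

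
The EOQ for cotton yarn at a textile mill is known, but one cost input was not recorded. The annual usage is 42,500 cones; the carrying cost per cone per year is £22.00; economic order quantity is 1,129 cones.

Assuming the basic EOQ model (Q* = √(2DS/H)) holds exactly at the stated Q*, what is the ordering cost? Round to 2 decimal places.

From Q* = √(2DS/H) ⇒ Q*² = 2DS/H.
S = Q²H / (2D) = 1,129² × 22 / (2 × 42,500) = 329.9071

£329.91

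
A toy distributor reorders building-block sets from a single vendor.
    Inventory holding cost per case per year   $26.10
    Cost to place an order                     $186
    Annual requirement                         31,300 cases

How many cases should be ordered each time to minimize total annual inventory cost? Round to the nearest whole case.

668 cases

EOQ = √(2DS/H) = √(2 × 31,300 × 186 / 26.1)
    = √(446,114.94) ≈ 667.92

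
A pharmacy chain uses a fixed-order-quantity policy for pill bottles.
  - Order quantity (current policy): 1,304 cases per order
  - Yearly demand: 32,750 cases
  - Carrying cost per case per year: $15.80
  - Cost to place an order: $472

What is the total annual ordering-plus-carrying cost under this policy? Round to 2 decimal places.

$22,155.89

Ordering: D/Q × S = 32,750/1,304 × $472 = $11,854.29
Holding:  Q/2 × H = 1,304/2 × $15.8 = $10,301.60
Total = $11,854.29 + $10,301.60 = $22,155.89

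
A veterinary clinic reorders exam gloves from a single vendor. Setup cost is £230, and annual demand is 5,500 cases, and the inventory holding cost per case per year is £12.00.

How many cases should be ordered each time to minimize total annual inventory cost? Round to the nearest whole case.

Optimal lot size Q* = (2 × 5,500 × £230 / £12)^½ ≈ 459.17

459 cases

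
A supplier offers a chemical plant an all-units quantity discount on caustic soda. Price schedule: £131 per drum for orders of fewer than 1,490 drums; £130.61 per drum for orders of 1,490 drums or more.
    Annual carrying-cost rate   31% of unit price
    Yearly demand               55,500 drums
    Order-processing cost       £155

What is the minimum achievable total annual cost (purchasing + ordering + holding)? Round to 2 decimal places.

H₁ = 31%×£131 = £40.6100;  H₂ = 31%×£130.61 = £40.4891
EOQ₁ = √(2×55,500×155/40.6100) = 650.89  (< 1,490, feasible at tier 1)
EOQ₂ = √(2×55,500×155/40.4891) = 651.87  (< 1,490 → use Q = 1,490 at tier-2 price)
TC(tier 1 (EOQ₁), Q≈650.9) = £7,296,932.84
TC(tier 2, Q≈1,490.0) = £7,284,792.87
Minimum at tier 2: £7,284,792.87

£7,284,792.87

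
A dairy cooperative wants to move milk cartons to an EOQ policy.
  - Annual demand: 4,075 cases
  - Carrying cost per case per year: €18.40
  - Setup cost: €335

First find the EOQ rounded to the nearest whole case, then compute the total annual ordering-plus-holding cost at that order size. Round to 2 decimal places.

2DS/H = 2·4,075·335/18.4 = 148,383.15
EOQ = √148,383.15 ≈ 385.21 → Q = 385 cases
Ordering: D/Q × S = 4,075/385 × €335 = €3,545.78
Holding:  Q/2 × H = 385/2 × €18.4 = €3,542.00
Total = €3,545.78 + €3,542.00 = €7,087.78

€7,087.78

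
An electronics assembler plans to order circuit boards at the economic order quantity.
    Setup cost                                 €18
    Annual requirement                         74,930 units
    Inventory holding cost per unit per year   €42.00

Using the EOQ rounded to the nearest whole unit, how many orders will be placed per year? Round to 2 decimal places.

296.17 orders per year

Q* = √(2·D·S / H) = √(2·74,930·18 / 42) = √64,225.7 ≈ 253.43 → Q = 253
Orders per year = D/Q = 74,930 / 253 = 296.166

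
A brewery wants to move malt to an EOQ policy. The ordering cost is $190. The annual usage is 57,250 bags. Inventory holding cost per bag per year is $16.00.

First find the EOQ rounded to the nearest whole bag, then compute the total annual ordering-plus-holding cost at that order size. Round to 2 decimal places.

$18,656.90

Optimal lot size Q* = (2 × 57,250 × $190 / $16)^½ ≈ 1,166.06 → Q = 1,166 bags
Ordering: D/Q × S = 57,250/1,166 × $190 = $9,328.90
Holding:  Q/2 × H = 1,166/2 × $16 = $9,328.00
Total = $9,328.90 + $9,328.00 = $18,656.90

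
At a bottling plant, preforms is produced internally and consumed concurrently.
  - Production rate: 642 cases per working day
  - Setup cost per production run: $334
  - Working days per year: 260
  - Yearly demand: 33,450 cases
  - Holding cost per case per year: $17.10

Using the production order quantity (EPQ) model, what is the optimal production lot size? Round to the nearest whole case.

1,278 cases

Daily demand d = 33,450/260 = 128.654; p = 642; 1 − d/p = 0.79960
EPQ = √(2DS / (H(1 − d/p)))
    = √(2 × 33,450 × 334 / (17.1 × 0.79960)) ≈ 1,278.35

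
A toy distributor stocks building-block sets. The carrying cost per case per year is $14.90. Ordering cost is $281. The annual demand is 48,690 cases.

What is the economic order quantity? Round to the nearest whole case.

1,355 cases

2DS/H = 2·48,690·281/14.9 = 1,836,495.30
EOQ = √1,836,495.30 ≈ 1,355.17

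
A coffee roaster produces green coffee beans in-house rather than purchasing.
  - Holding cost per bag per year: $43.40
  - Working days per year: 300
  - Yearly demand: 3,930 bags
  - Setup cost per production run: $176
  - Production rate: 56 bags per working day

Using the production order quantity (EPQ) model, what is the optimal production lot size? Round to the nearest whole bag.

Daily demand d = 3,930/300 = 13.100; p = 56; 1 − d/p = 0.76607
EPQ = √(2DS / (H(1 − d/p)))
    = √(2 × 3,930 × 176 / (43.4 × 0.76607)) ≈ 203.98

204 bags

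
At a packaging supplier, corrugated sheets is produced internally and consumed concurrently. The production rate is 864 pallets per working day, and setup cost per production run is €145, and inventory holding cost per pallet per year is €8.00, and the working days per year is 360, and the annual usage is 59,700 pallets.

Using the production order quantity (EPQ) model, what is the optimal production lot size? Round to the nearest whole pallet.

1,637 pallets

d = 59,700/360 = 165.8333 pallets/day;  effective holding cost H(1 − d/p) = 8·(1 − 165.8333/864) = 6.46451
Q* = √(2DS / H_eff) = √(2·59,700·145 / 6.46451) ≈ 1,636.51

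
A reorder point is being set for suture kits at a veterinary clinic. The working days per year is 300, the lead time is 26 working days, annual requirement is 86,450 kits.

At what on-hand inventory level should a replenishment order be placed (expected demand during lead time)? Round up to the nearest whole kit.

7,493 kits

Daily demand d = 86,450 / 300 = 288.167 kits/day
Demand during lead time = 288.167 × 26 = 7,492.33
Reorder point = 7,492.33 → round up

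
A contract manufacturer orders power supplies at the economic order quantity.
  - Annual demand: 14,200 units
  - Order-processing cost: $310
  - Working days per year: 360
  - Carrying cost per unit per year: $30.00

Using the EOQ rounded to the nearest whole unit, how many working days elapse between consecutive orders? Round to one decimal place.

13.7 days

EOQ = √(2DS/H) = √(2 × 14,200 × 310 / 30)
    = √(293,466.67) ≈ 541.73 → Q = 542 units
Cycle time = (working days × Q)/D = (360 × 542) / 14,200 = 13.741 days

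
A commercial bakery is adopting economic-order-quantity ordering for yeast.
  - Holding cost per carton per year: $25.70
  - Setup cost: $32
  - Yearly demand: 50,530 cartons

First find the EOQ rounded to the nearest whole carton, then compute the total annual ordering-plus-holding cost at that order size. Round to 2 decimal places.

Q* = √(2·D·S / H) = √(2·50,530·32 / 25.7) = √125,833.5 ≈ 354.73 → Q = 355 cartons
Annual ordering cost = (D/Q)·S = (50,530/355) × 32 = $4,554.82
Annual holding cost  = (Q/2)·H = (355/2) × 25.7 = $4,561.75
Total = $4,554.82 + $4,561.75 = $9,116.57

$9,116.57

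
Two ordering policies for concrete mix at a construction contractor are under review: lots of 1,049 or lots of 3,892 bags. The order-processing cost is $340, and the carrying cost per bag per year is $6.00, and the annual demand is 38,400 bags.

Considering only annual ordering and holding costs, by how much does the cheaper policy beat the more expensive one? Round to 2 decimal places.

For each Q, cost = (D/Q)·S + (Q/2)·H.
TC(1,049) = (38,400/1,049)×340 + (1,049/2)×6 = $15,593.14
TC(3,892) = (38,400/3,892)×340 + (3,892/2)×6 = $15,030.57
Cheaper: Q = 3,892.  Difference = $562.57

$562.57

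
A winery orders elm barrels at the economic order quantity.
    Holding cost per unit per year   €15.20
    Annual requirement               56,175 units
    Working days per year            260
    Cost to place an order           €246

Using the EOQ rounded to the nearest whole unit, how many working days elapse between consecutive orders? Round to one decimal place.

6.2 days

Optimal lot size Q* = (2 × 56,175 × €246 / €15.2)^½ ≈ 1,348.44 → Q = 1,348 units
T = Q/D × 260 days = 1,348/56,175 × 260 = 6.239 days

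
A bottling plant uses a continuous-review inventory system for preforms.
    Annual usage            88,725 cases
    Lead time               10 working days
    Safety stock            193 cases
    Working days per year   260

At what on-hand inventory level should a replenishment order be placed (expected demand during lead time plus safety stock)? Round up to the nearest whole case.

Daily demand d = 88,725 / 260 = 341.250 cases/day
Demand during lead time = 341.250 × 10 = 3,412.50
Reorder point = 3,412.50 + 193 = 3,605.50 → round up

3,606 cases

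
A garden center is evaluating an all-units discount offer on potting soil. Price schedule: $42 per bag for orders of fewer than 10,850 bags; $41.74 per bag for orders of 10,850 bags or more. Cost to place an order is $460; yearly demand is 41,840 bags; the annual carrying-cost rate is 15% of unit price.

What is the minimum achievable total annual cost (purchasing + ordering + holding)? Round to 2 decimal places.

H₁ = 15%×$42 = $6.3000;  H₂ = 15%×$41.74 = $6.2610
EOQ₁ = √(2×41,840×460/6.3000) = 2,471.83  (< 10,850, feasible at tier 1)
EOQ₂ = √(2×41,840×460/6.2610) = 2,479.52  (< 10,850 → use Q = 10,850 at tier-2 price)
TC(tier 1 (EOQ₁), Q≈2,471.8) = $1,772,852.56
TC(tier 2, Q≈10,850.0) = $1,782,141.39
Minimum at tier 1 (EOQ₁): $1,772,852.56

$1,772,852.56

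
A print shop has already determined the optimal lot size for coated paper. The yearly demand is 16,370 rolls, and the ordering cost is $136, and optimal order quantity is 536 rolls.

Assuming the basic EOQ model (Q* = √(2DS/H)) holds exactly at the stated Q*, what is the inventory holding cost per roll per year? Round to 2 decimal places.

Since Q* = (2DS/H)^½, squaring gives Q*²·H = 2DS.
H = 2DS / Q² = 2 × 16,370 × 136 / 536² = 15.4984

$15.50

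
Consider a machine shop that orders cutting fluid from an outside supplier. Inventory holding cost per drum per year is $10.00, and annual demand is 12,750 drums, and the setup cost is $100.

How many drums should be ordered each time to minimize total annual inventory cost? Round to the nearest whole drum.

2DS/H = 2·12,750·100/10 = 255,000.00
EOQ = √255,000.00 ≈ 504.98

505 drums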